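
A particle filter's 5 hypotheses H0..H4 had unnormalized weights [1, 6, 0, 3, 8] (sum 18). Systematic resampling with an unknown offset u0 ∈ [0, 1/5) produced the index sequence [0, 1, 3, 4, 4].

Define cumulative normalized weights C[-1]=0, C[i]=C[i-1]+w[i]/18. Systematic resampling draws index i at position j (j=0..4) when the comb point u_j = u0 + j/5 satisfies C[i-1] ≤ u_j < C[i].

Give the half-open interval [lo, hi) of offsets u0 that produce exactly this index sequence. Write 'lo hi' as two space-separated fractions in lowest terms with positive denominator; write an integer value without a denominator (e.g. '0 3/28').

0 1/18

C = [1/18, 7/18, 7/18, 5/9, 1]
j=0 picked index 0: u0 ∈ [0, 1/18)
j=1 picked index 1: u0 ∈ [-13/90, 17/90)
j=2 picked index 3: u0 ∈ [-1/90, 7/45)
j=3 picked index 4: u0 ∈ [-2/45, 2/5)
j=4 picked index 4: u0 ∈ [-11/45, 1/5)
intersection: [0, 1/18)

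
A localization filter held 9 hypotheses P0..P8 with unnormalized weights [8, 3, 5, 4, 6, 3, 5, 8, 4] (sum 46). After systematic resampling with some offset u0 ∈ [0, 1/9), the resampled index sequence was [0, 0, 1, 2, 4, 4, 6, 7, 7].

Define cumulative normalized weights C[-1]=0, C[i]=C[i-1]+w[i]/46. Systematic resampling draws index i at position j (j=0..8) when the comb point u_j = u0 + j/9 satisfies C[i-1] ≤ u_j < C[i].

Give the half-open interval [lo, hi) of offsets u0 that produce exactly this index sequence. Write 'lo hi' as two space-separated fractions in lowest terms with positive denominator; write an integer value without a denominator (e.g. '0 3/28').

0 2/207

C = [4/23, 11/46, 8/23, 10/23, 13/23, 29/46, 17/23, 21/23, 1]
j=0 picked index 0: u0 ∈ [0, 4/23)
j=1 picked index 0: u0 ∈ [-1/9, 13/207)
j=2 picked index 1: u0 ∈ [-10/207, 7/414)
j=3 picked index 2: u0 ∈ [-13/138, 1/69)
j=4 picked index 4: u0 ∈ [-2/207, 25/207)
j=5 picked index 4: u0 ∈ [-25/207, 2/207)
j=6 picked index 6: u0 ∈ [-5/138, 5/69)
j=7 picked index 7: u0 ∈ [-8/207, 28/207)
j=8 picked index 7: u0 ∈ [-31/207, 5/207)
intersection: [0, 2/207)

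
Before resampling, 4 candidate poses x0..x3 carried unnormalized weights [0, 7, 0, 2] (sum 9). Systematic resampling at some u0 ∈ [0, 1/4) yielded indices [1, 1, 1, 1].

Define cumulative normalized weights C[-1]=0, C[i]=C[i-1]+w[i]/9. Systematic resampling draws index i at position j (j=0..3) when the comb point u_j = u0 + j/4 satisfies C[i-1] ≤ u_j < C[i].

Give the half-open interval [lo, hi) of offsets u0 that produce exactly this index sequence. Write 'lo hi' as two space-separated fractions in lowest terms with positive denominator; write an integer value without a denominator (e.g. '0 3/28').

C = [0, 7/9, 7/9, 1]
j=0 picked index 1: u0 ∈ [0, 7/9)
j=1 picked index 1: u0 ∈ [-1/4, 19/36)
j=2 picked index 1: u0 ∈ [-1/2, 5/18)
j=3 picked index 1: u0 ∈ [-3/4, 1/36)
intersection: [0, 1/36)

0 1/36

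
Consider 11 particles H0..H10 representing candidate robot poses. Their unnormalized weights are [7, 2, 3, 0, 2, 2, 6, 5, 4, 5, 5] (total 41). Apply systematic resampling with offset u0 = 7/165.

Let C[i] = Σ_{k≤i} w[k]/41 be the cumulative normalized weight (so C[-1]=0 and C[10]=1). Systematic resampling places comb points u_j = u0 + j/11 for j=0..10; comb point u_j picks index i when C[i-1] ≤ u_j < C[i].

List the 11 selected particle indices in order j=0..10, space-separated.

0 0 2 4 6 6 7 8 9 9 10

C = [7/41, 9/41, 12/41, 12/41, 14/41, 16/41, 22/41, 27/41, 31/41, 36/41, 1]
j=0: u_0=7/165 ∈ [0, 7/41) → index 0
j=1: u_1=2/15 ∈ [0, 7/41) → index 0
j=2: u_2=37/165 ∈ [9/41, 12/41) → index 2
j=3: u_3=52/165 ∈ [12/41, 14/41) → index 4
j=4: u_4=67/165 ∈ [16/41, 22/41) → index 6
j=5: u_5=82/165 ∈ [16/41, 22/41) → index 6
j=6: u_6=97/165 ∈ [22/41, 27/41) → index 7
j=7: u_7=112/165 ∈ [27/41, 31/41) → index 8
j=8: u_8=127/165 ∈ [31/41, 36/41) → index 9
j=9: u_9=142/165 ∈ [31/41, 36/41) → index 9
j=10: u_10=157/165 ∈ [36/41, 1) → index 10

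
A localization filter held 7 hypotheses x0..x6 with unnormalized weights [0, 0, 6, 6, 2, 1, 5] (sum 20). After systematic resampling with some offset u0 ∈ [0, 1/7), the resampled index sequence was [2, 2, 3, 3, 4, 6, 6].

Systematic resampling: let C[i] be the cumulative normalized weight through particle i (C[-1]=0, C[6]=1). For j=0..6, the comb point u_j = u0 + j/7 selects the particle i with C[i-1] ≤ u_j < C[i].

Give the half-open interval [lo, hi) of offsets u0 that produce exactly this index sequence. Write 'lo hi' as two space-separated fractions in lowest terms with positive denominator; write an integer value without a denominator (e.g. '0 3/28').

C = [0, 0, 3/10, 3/5, 7/10, 3/4, 1]
j=0 picked index 2: u0 ∈ [0, 3/10)
j=1 picked index 2: u0 ∈ [-1/7, 11/70)
j=2 picked index 3: u0 ∈ [1/70, 11/35)
j=3 picked index 3: u0 ∈ [-9/70, 6/35)
j=4 picked index 4: u0 ∈ [1/35, 9/70)
j=5 picked index 6: u0 ∈ [1/28, 2/7)
j=6 picked index 6: u0 ∈ [-3/28, 1/7)
intersection: [1/28, 9/70)

1/28 9/70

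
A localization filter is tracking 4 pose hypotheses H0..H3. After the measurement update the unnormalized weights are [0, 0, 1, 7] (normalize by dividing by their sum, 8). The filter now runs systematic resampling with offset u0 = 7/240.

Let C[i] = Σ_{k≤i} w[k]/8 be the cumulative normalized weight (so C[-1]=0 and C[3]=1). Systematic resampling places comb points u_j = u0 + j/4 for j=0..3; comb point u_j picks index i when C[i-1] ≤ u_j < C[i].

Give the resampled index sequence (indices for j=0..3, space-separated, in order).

C = [0, 0, 1/8, 1]
j=0: u_0=7/240 ∈ [0, 1/8) → index 2
j=1: u_1=67/240 ∈ [1/8, 1) → index 3
j=2: u_2=127/240 ∈ [1/8, 1) → index 3
j=3: u_3=187/240 ∈ [1/8, 1) → index 3

2 3 3 3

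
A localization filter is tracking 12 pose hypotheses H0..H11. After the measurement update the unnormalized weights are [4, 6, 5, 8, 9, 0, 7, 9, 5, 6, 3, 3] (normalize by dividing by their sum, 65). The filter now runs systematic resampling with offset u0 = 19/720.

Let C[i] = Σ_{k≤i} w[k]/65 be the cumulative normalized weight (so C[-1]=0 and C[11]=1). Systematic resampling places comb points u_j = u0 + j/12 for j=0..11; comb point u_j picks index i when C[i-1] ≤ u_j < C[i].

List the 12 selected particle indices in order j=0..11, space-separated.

0 1 2 3 4 4 6 7 7 8 9 10

C = [4/65, 2/13, 3/13, 23/65, 32/65, 32/65, 3/5, 48/65, 53/65, 59/65, 62/65, 1]
j=0: u_0=19/720 ∈ [0, 4/65) → index 0
j=1: u_1=79/720 ∈ [4/65, 2/13) → index 1
j=2: u_2=139/720 ∈ [2/13, 3/13) → index 2
j=3: u_3=199/720 ∈ [3/13, 23/65) → index 3
j=4: u_4=259/720 ∈ [23/65, 32/65) → index 4
j=5: u_5=319/720 ∈ [23/65, 32/65) → index 4
j=6: u_6=379/720 ∈ [32/65, 3/5) → index 6
j=7: u_7=439/720 ∈ [3/5, 48/65) → index 7
j=8: u_8=499/720 ∈ [3/5, 48/65) → index 7
j=9: u_9=559/720 ∈ [48/65, 53/65) → index 8
j=10: u_10=619/720 ∈ [53/65, 59/65) → index 9
j=11: u_11=679/720 ∈ [59/65, 62/65) → index 10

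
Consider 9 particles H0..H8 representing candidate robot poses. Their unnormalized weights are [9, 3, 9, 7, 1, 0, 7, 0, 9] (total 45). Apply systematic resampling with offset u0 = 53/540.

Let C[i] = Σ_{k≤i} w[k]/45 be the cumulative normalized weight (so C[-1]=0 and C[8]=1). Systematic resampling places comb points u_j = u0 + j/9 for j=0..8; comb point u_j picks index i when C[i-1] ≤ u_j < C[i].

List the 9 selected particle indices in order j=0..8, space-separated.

0 1 2 2 3 6 6 8 8

C = [1/5, 4/15, 7/15, 28/45, 29/45, 29/45, 4/5, 4/5, 1]
j=0: u_0=53/540 ∈ [0, 1/5) → index 0
j=1: u_1=113/540 ∈ [1/5, 4/15) → index 1
j=2: u_2=173/540 ∈ [4/15, 7/15) → index 2
j=3: u_3=233/540 ∈ [4/15, 7/15) → index 2
j=4: u_4=293/540 ∈ [7/15, 28/45) → index 3
j=5: u_5=353/540 ∈ [29/45, 4/5) → index 6
j=6: u_6=413/540 ∈ [29/45, 4/5) → index 6
j=7: u_7=473/540 ∈ [4/5, 1) → index 8
j=8: u_8=533/540 ∈ [4/5, 1) → index 8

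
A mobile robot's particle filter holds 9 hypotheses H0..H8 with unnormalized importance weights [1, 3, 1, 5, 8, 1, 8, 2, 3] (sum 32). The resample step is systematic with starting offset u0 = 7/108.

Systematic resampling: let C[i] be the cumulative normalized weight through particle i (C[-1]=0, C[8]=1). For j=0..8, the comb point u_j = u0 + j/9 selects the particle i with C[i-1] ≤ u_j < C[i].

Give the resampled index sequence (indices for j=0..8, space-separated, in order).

1 3 3 4 4 6 6 6 8

C = [1/32, 1/8, 5/32, 5/16, 9/16, 19/32, 27/32, 29/32, 1]
j=0: u_0=7/108 ∈ [1/32, 1/8) → index 1
j=1: u_1=19/108 ∈ [5/32, 5/16) → index 3
j=2: u_2=31/108 ∈ [5/32, 5/16) → index 3
j=3: u_3=43/108 ∈ [5/16, 9/16) → index 4
j=4: u_4=55/108 ∈ [5/16, 9/16) → index 4
j=5: u_5=67/108 ∈ [19/32, 27/32) → index 6
j=6: u_6=79/108 ∈ [19/32, 27/32) → index 6
j=7: u_7=91/108 ∈ [19/32, 27/32) → index 6
j=8: u_8=103/108 ∈ [29/32, 1) → index 8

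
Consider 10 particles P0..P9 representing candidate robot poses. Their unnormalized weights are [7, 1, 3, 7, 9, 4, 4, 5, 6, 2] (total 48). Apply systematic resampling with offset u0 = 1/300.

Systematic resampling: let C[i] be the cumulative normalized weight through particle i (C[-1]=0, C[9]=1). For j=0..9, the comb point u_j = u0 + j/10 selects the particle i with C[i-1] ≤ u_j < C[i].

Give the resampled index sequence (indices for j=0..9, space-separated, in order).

C = [7/48, 1/6, 11/48, 3/8, 9/16, 31/48, 35/48, 5/6, 23/24, 1]
j=0: u_0=1/300 ∈ [0, 7/48) → index 0
j=1: u_1=31/300 ∈ [0, 7/48) → index 0
j=2: u_2=61/300 ∈ [1/6, 11/48) → index 2
j=3: u_3=91/300 ∈ [11/48, 3/8) → index 3
j=4: u_4=121/300 ∈ [3/8, 9/16) → index 4
j=5: u_5=151/300 ∈ [3/8, 9/16) → index 4
j=6: u_6=181/300 ∈ [9/16, 31/48) → index 5
j=7: u_7=211/300 ∈ [31/48, 35/48) → index 6
j=8: u_8=241/300 ∈ [35/48, 5/6) → index 7
j=9: u_9=271/300 ∈ [5/6, 23/24) → index 8

0 0 2 3 4 4 5 6 7 8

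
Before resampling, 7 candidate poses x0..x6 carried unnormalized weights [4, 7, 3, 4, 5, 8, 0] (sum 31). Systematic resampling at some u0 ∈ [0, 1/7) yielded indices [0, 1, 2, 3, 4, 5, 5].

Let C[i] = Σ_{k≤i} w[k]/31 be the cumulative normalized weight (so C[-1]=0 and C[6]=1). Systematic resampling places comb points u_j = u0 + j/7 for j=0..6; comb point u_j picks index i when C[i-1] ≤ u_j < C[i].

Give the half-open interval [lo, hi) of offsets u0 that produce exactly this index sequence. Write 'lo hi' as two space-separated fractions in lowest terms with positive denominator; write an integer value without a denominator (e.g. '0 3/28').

C = [4/31, 11/31, 14/31, 18/31, 23/31, 1, 1]
j=0 picked index 0: u0 ∈ [0, 4/31)
j=1 picked index 1: u0 ∈ [-3/217, 46/217)
j=2 picked index 2: u0 ∈ [15/217, 36/217)
j=3 picked index 3: u0 ∈ [5/217, 33/217)
j=4 picked index 4: u0 ∈ [2/217, 37/217)
j=5 picked index 5: u0 ∈ [6/217, 2/7)
j=6 picked index 5: u0 ∈ [-25/217, 1/7)
intersection: [15/217, 4/31)

15/217 4/31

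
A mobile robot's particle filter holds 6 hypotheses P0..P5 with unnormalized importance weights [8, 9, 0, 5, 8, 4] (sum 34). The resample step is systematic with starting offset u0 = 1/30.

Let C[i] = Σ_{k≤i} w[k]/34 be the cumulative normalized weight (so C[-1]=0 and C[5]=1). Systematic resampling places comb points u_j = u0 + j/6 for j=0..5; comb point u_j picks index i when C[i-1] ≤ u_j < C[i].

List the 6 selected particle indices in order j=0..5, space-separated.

0 0 1 3 4 4

C = [4/17, 1/2, 1/2, 11/17, 15/17, 1]
j=0: u_0=1/30 ∈ [0, 4/17) → index 0
j=1: u_1=1/5 ∈ [0, 4/17) → index 0
j=2: u_2=11/30 ∈ [4/17, 1/2) → index 1
j=3: u_3=8/15 ∈ [1/2, 11/17) → index 3
j=4: u_4=7/10 ∈ [11/17, 15/17) → index 4
j=5: u_5=13/15 ∈ [11/17, 15/17) → index 4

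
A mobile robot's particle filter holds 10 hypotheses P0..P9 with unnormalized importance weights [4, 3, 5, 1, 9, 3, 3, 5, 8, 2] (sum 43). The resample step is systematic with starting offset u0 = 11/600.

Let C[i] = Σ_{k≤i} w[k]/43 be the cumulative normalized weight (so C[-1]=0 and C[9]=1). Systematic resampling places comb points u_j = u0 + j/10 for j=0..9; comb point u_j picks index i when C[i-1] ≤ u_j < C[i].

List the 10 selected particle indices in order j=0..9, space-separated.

0 1 2 4 4 5 6 7 8 8

C = [4/43, 7/43, 12/43, 13/43, 22/43, 25/43, 28/43, 33/43, 41/43, 1]
j=0: u_0=11/600 ∈ [0, 4/43) → index 0
j=1: u_1=71/600 ∈ [4/43, 7/43) → index 1
j=2: u_2=131/600 ∈ [7/43, 12/43) → index 2
j=3: u_3=191/600 ∈ [13/43, 22/43) → index 4
j=4: u_4=251/600 ∈ [13/43, 22/43) → index 4
j=5: u_5=311/600 ∈ [22/43, 25/43) → index 5
j=6: u_6=371/600 ∈ [25/43, 28/43) → index 6
j=7: u_7=431/600 ∈ [28/43, 33/43) → index 7
j=8: u_8=491/600 ∈ [33/43, 41/43) → index 8
j=9: u_9=551/600 ∈ [33/43, 41/43) → index 8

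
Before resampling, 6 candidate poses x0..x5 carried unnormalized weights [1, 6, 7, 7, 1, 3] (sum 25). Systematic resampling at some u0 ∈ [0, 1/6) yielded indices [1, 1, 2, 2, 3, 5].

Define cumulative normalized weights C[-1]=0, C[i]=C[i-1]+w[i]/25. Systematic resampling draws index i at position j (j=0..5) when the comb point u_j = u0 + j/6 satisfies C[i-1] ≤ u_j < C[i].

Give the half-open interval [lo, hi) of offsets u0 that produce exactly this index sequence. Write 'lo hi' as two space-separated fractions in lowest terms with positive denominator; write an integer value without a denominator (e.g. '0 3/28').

C = [1/25, 7/25, 14/25, 21/25, 22/25, 1]
j=0 picked index 1: u0 ∈ [1/25, 7/25)
j=1 picked index 1: u0 ∈ [-19/150, 17/150)
j=2 picked index 2: u0 ∈ [-4/75, 17/75)
j=3 picked index 2: u0 ∈ [-11/50, 3/50)
j=4 picked index 3: u0 ∈ [-8/75, 13/75)
j=5 picked index 5: u0 ∈ [7/150, 1/6)
intersection: [7/150, 3/50)

7/150 3/50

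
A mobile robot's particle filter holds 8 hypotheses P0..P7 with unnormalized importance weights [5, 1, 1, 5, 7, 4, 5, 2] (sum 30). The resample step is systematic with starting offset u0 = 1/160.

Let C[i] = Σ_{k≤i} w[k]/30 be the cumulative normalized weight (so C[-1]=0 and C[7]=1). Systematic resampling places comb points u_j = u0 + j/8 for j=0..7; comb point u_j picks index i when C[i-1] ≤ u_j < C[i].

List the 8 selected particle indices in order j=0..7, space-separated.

0 0 3 3 4 4 5 6

C = [1/6, 1/5, 7/30, 2/5, 19/30, 23/30, 14/15, 1]
j=0: u_0=1/160 ∈ [0, 1/6) → index 0
j=1: u_1=21/160 ∈ [0, 1/6) → index 0
j=2: u_2=41/160 ∈ [7/30, 2/5) → index 3
j=3: u_3=61/160 ∈ [7/30, 2/5) → index 3
j=4: u_4=81/160 ∈ [2/5, 19/30) → index 4
j=5: u_5=101/160 ∈ [2/5, 19/30) → index 4
j=6: u_6=121/160 ∈ [19/30, 23/30) → index 5
j=7: u_7=141/160 ∈ [23/30, 14/15) → index 6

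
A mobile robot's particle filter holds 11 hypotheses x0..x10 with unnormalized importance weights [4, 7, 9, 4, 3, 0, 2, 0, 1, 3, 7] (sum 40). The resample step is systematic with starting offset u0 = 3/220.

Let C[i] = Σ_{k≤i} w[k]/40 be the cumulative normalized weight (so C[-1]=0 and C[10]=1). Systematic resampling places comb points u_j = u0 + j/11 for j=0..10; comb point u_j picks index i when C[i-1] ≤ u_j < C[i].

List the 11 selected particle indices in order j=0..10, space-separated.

C = [1/10, 11/40, 1/2, 3/5, 27/40, 27/40, 29/40, 29/40, 3/4, 33/40, 1]
j=0: u_0=3/220 ∈ [0, 1/10) → index 0
j=1: u_1=23/220 ∈ [1/10, 11/40) → index 1
j=2: u_2=43/220 ∈ [1/10, 11/40) → index 1
j=3: u_3=63/220 ∈ [11/40, 1/2) → index 2
j=4: u_4=83/220 ∈ [11/40, 1/2) → index 2
j=5: u_5=103/220 ∈ [11/40, 1/2) → index 2
j=6: u_6=123/220 ∈ [1/2, 3/5) → index 3
j=7: u_7=13/20 ∈ [3/5, 27/40) → index 4
j=8: u_8=163/220 ∈ [29/40, 3/4) → index 8
j=9: u_9=183/220 ∈ [33/40, 1) → index 10
j=10: u_10=203/220 ∈ [33/40, 1) → index 10

0 1 1 2 2 2 3 4 8 10 10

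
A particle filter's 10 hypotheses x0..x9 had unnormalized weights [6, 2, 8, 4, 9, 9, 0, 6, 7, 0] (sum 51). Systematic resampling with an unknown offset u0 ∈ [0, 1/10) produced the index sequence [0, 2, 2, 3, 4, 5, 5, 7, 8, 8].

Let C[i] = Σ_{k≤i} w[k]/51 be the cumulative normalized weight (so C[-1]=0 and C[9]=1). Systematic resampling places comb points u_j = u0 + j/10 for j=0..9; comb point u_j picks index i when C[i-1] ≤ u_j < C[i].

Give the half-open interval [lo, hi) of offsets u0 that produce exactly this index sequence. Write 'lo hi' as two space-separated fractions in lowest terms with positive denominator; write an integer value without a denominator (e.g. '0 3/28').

C = [2/17, 8/51, 16/51, 20/51, 29/51, 38/51, 38/51, 44/51, 1, 1]
j=0 picked index 0: u0 ∈ [0, 2/17)
j=1 picked index 2: u0 ∈ [29/510, 109/510)
j=2 picked index 2: u0 ∈ [-11/255, 29/255)
j=3 picked index 3: u0 ∈ [7/510, 47/510)
j=4 picked index 4: u0 ∈ [-2/255, 43/255)
j=5 picked index 5: u0 ∈ [7/102, 25/102)
j=6 picked index 5: u0 ∈ [-8/255, 37/255)
j=7 picked index 7: u0 ∈ [23/510, 83/510)
j=8 picked index 8: u0 ∈ [16/255, 1/5)
j=9 picked index 8: u0 ∈ [-19/510, 1/10)
intersection: [7/102, 47/510)

7/102 47/510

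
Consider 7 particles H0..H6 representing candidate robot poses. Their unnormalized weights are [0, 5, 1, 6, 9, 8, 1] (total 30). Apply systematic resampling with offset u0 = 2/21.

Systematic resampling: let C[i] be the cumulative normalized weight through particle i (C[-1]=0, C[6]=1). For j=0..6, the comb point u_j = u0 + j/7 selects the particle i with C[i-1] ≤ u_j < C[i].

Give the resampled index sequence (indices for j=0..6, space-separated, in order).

1 3 3 4 4 5 5

C = [0, 1/6, 1/5, 2/5, 7/10, 29/30, 1]
j=0: u_0=2/21 ∈ [0, 1/6) → index 1
j=1: u_1=5/21 ∈ [1/5, 2/5) → index 3
j=2: u_2=8/21 ∈ [1/5, 2/5) → index 3
j=3: u_3=11/21 ∈ [2/5, 7/10) → index 4
j=4: u_4=2/3 ∈ [2/5, 7/10) → index 4
j=5: u_5=17/21 ∈ [7/10, 29/30) → index 5
j=6: u_6=20/21 ∈ [7/10, 29/30) → index 5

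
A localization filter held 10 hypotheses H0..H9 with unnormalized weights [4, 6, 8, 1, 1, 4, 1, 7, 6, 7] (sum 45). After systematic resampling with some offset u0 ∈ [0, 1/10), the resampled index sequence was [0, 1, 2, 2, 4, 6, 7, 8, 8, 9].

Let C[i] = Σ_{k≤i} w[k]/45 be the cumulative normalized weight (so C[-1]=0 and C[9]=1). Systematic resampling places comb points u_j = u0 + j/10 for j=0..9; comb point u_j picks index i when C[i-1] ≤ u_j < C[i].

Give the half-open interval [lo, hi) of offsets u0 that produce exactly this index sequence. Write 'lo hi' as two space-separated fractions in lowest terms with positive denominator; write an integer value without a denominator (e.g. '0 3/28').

1/30 2/45

C = [4/45, 2/9, 2/5, 19/45, 4/9, 8/15, 5/9, 32/45, 38/45, 1]
j=0 picked index 0: u0 ∈ [0, 4/45)
j=1 picked index 1: u0 ∈ [-1/90, 11/90)
j=2 picked index 2: u0 ∈ [1/45, 1/5)
j=3 picked index 2: u0 ∈ [-7/90, 1/10)
j=4 picked index 4: u0 ∈ [1/45, 2/45)
j=5 picked index 6: u0 ∈ [1/30, 1/18)
j=6 picked index 7: u0 ∈ [-2/45, 1/9)
j=7 picked index 8: u0 ∈ [1/90, 13/90)
j=8 picked index 8: u0 ∈ [-4/45, 2/45)
j=9 picked index 9: u0 ∈ [-1/18, 1/10)
intersection: [1/30, 2/45)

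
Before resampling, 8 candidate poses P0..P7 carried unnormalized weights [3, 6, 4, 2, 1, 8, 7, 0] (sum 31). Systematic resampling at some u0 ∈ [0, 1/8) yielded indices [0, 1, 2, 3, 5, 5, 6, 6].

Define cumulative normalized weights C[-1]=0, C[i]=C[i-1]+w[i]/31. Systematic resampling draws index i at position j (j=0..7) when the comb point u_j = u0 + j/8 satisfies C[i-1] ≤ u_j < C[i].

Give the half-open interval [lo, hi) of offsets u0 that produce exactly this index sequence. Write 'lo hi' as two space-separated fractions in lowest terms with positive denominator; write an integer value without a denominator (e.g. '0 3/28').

C = [3/31, 9/31, 13/31, 15/31, 16/31, 24/31, 1, 1]
j=0 picked index 0: u0 ∈ [0, 3/31)
j=1 picked index 1: u0 ∈ [-7/248, 41/248)
j=2 picked index 2: u0 ∈ [5/124, 21/124)
j=3 picked index 3: u0 ∈ [11/248, 27/248)
j=4 picked index 5: u0 ∈ [1/62, 17/62)
j=5 picked index 5: u0 ∈ [-27/248, 37/248)
j=6 picked index 6: u0 ∈ [3/124, 1/4)
j=7 picked index 6: u0 ∈ [-25/248, 1/8)
intersection: [11/248, 3/31)

11/248 3/31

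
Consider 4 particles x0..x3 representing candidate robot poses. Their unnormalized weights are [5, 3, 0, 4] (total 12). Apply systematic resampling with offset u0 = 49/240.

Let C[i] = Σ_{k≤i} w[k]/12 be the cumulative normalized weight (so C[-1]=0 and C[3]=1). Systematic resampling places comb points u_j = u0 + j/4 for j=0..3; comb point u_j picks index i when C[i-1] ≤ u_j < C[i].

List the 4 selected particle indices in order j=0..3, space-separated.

C = [5/12, 2/3, 2/3, 1]
j=0: u_0=49/240 ∈ [0, 5/12) → index 0
j=1: u_1=109/240 ∈ [5/12, 2/3) → index 1
j=2: u_2=169/240 ∈ [2/3, 1) → index 3
j=3: u_3=229/240 ∈ [2/3, 1) → index 3

0 1 3 3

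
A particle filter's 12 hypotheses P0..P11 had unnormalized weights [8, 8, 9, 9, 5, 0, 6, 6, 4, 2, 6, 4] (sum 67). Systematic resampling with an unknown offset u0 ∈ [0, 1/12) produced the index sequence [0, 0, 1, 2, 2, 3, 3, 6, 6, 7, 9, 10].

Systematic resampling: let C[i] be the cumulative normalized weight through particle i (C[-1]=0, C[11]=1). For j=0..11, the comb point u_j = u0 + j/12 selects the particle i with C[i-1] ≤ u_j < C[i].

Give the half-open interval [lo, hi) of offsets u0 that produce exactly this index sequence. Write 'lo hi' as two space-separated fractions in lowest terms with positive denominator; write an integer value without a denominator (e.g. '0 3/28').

C = [8/67, 16/67, 25/67, 34/67, 39/67, 39/67, 45/67, 51/67, 55/67, 57/67, 63/67, 1]
j=0 picked index 0: u0 ∈ [0, 8/67)
j=1 picked index 0: u0 ∈ [-1/12, 29/804)
j=2 picked index 1: u0 ∈ [-19/402, 29/402)
j=3 picked index 2: u0 ∈ [-3/268, 33/268)
j=4 picked index 2: u0 ∈ [-19/201, 8/201)
j=5 picked index 3: u0 ∈ [-35/804, 73/804)
j=6 picked index 3: u0 ∈ [-17/134, 1/134)
j=7 picked index 6: u0 ∈ [-1/804, 71/804)
j=8 picked index 6: u0 ∈ [-17/201, 1/201)
j=9 picked index 7: u0 ∈ [-21/268, 3/268)
j=10 picked index 9: u0 ∈ [-5/402, 7/402)
j=11 picked index 10: u0 ∈ [-53/804, 19/804)
intersection: [0, 1/201)

0 1/201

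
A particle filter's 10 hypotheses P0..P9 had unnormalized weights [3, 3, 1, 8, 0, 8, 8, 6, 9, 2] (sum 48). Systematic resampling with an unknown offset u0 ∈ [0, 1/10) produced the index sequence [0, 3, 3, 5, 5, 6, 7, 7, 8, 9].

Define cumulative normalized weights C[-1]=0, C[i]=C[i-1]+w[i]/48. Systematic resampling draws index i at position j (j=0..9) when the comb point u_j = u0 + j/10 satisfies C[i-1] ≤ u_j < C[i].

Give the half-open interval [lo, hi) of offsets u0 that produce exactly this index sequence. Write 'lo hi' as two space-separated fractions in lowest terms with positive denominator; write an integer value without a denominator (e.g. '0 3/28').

7/120 1/16

C = [1/16, 1/8, 7/48, 5/16, 5/16, 23/48, 31/48, 37/48, 23/24, 1]
j=0 picked index 0: u0 ∈ [0, 1/16)
j=1 picked index 3: u0 ∈ [11/240, 17/80)
j=2 picked index 3: u0 ∈ [-13/240, 9/80)
j=3 picked index 5: u0 ∈ [1/80, 43/240)
j=4 picked index 5: u0 ∈ [-7/80, 19/240)
j=5 picked index 6: u0 ∈ [-1/48, 7/48)
j=6 picked index 7: u0 ∈ [11/240, 41/240)
j=7 picked index 7: u0 ∈ [-13/240, 17/240)
j=8 picked index 8: u0 ∈ [-7/240, 19/120)
j=9 picked index 9: u0 ∈ [7/120, 1/10)
intersection: [7/120, 1/16)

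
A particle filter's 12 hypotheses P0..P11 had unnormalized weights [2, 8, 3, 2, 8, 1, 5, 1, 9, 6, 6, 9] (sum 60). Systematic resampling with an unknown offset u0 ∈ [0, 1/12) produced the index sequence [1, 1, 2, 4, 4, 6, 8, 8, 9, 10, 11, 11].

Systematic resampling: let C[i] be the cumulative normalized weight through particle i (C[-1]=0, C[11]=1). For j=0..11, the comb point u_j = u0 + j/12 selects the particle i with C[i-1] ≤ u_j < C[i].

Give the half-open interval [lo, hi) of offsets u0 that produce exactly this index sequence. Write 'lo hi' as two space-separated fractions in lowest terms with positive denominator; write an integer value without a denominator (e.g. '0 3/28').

1/30 1/20

C = [1/30, 1/6, 13/60, 1/4, 23/60, 2/5, 29/60, 1/2, 13/20, 3/4, 17/20, 1]
j=0 picked index 1: u0 ∈ [1/30, 1/6)
j=1 picked index 1: u0 ∈ [-1/20, 1/12)
j=2 picked index 2: u0 ∈ [0, 1/20)
j=3 picked index 4: u0 ∈ [0, 2/15)
j=4 picked index 4: u0 ∈ [-1/12, 1/20)
j=5 picked index 6: u0 ∈ [-1/60, 1/15)
j=6 picked index 8: u0 ∈ [0, 3/20)
j=7 picked index 8: u0 ∈ [-1/12, 1/15)
j=8 picked index 9: u0 ∈ [-1/60, 1/12)
j=9 picked index 10: u0 ∈ [0, 1/10)
j=10 picked index 11: u0 ∈ [1/60, 1/6)
j=11 picked index 11: u0 ∈ [-1/15, 1/12)
intersection: [1/30, 1/20)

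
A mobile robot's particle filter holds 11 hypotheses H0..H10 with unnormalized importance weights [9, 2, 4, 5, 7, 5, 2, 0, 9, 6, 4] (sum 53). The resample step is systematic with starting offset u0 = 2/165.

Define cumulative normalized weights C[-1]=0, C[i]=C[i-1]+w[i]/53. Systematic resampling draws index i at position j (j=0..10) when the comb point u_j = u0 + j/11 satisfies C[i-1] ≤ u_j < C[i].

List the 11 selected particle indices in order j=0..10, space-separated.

C = [9/53, 11/53, 15/53, 20/53, 27/53, 32/53, 34/53, 34/53, 43/53, 49/53, 1]
j=0: u_0=2/165 ∈ [0, 9/53) → index 0
j=1: u_1=17/165 ∈ [0, 9/53) → index 0
j=2: u_2=32/165 ∈ [9/53, 11/53) → index 1
j=3: u_3=47/165 ∈ [15/53, 20/53) → index 3
j=4: u_4=62/165 ∈ [15/53, 20/53) → index 3
j=5: u_5=7/15 ∈ [20/53, 27/53) → index 4
j=6: u_6=92/165 ∈ [27/53, 32/53) → index 5
j=7: u_7=107/165 ∈ [34/53, 43/53) → index 8
j=8: u_8=122/165 ∈ [34/53, 43/53) → index 8
j=9: u_9=137/165 ∈ [43/53, 49/53) → index 9
j=10: u_10=152/165 ∈ [43/53, 49/53) → index 9

0 0 1 3 3 4 5 8 8 9 9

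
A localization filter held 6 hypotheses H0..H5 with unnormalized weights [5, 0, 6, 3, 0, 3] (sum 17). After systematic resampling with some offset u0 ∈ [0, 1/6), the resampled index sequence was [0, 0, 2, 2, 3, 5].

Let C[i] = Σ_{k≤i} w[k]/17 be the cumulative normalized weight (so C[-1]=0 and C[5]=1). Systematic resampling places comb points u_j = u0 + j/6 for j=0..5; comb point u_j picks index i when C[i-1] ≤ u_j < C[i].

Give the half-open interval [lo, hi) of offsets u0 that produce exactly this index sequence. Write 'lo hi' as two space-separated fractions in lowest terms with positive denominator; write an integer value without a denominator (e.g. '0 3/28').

C = [5/17, 5/17, 11/17, 14/17, 14/17, 1]
j=0 picked index 0: u0 ∈ [0, 5/17)
j=1 picked index 0: u0 ∈ [-1/6, 13/102)
j=2 picked index 2: u0 ∈ [-2/51, 16/51)
j=3 picked index 2: u0 ∈ [-7/34, 5/34)
j=4 picked index 3: u0 ∈ [-1/51, 8/51)
j=5 picked index 5: u0 ∈ [-1/102, 1/6)
intersection: [0, 13/102)

0 13/102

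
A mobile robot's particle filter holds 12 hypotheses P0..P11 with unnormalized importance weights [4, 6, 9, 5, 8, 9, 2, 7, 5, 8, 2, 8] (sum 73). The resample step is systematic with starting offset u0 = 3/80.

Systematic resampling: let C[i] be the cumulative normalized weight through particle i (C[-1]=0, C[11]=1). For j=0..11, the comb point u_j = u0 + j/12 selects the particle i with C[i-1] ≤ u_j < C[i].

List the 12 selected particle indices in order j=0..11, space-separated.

C = [4/73, 10/73, 19/73, 24/73, 32/73, 41/73, 43/73, 50/73, 55/73, 63/73, 65/73, 1]
j=0: u_0=3/80 ∈ [0, 4/73) → index 0
j=1: u_1=29/240 ∈ [4/73, 10/73) → index 1
j=2: u_2=49/240 ∈ [10/73, 19/73) → index 2
j=3: u_3=23/80 ∈ [19/73, 24/73) → index 3
j=4: u_4=89/240 ∈ [24/73, 32/73) → index 4
j=5: u_5=109/240 ∈ [32/73, 41/73) → index 5
j=6: u_6=43/80 ∈ [32/73, 41/73) → index 5
j=7: u_7=149/240 ∈ [43/73, 50/73) → index 7
j=8: u_8=169/240 ∈ [50/73, 55/73) → index 8
j=9: u_9=63/80 ∈ [55/73, 63/73) → index 9
j=10: u_10=209/240 ∈ [63/73, 65/73) → index 10
j=11: u_11=229/240 ∈ [65/73, 1) → index 11

0 1 2 3 4 5 5 7 8 9 10 11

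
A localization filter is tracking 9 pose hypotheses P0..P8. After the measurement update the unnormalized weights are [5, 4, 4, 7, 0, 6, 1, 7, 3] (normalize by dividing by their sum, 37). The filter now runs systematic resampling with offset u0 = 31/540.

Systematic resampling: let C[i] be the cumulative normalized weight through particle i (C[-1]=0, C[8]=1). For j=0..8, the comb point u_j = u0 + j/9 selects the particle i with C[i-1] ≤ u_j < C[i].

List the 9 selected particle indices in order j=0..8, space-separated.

C = [5/37, 9/37, 13/37, 20/37, 20/37, 26/37, 27/37, 34/37, 1]
j=0: u_0=31/540 ∈ [0, 5/37) → index 0
j=1: u_1=91/540 ∈ [5/37, 9/37) → index 1
j=2: u_2=151/540 ∈ [9/37, 13/37) → index 2
j=3: u_3=211/540 ∈ [13/37, 20/37) → index 3
j=4: u_4=271/540 ∈ [13/37, 20/37) → index 3
j=5: u_5=331/540 ∈ [20/37, 26/37) → index 5
j=6: u_6=391/540 ∈ [26/37, 27/37) → index 6
j=7: u_7=451/540 ∈ [27/37, 34/37) → index 7
j=8: u_8=511/540 ∈ [34/37, 1) → index 8

0 1 2 3 3 5 6 7 8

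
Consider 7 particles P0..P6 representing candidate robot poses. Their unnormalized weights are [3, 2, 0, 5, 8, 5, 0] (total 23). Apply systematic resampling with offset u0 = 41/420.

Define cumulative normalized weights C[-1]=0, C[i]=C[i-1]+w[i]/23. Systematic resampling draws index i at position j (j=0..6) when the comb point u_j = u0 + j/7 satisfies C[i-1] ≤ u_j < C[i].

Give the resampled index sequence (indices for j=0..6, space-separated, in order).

0 3 3 4 4 5 5

C = [3/23, 5/23, 5/23, 10/23, 18/23, 1, 1]
j=0: u_0=41/420 ∈ [0, 3/23) → index 0
j=1: u_1=101/420 ∈ [5/23, 10/23) → index 3
j=2: u_2=23/60 ∈ [5/23, 10/23) → index 3
j=3: u_3=221/420 ∈ [10/23, 18/23) → index 4
j=4: u_4=281/420 ∈ [10/23, 18/23) → index 4
j=5: u_5=341/420 ∈ [18/23, 1) → index 5
j=6: u_6=401/420 ∈ [18/23, 1) → index 5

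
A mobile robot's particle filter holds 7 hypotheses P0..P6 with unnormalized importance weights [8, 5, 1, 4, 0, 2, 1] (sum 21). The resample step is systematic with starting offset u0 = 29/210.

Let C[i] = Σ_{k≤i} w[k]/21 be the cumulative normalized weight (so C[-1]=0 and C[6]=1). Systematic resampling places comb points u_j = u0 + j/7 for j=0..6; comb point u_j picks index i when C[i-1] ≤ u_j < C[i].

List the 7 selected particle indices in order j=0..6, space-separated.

C = [8/21, 13/21, 2/3, 6/7, 6/7, 20/21, 1]
j=0: u_0=29/210 ∈ [0, 8/21) → index 0
j=1: u_1=59/210 ∈ [0, 8/21) → index 0
j=2: u_2=89/210 ∈ [8/21, 13/21) → index 1
j=3: u_3=17/30 ∈ [8/21, 13/21) → index 1
j=4: u_4=149/210 ∈ [2/3, 6/7) → index 3
j=5: u_5=179/210 ∈ [2/3, 6/7) → index 3
j=6: u_6=209/210 ∈ [20/21, 1) → index 6

0 0 1 1 3 3 6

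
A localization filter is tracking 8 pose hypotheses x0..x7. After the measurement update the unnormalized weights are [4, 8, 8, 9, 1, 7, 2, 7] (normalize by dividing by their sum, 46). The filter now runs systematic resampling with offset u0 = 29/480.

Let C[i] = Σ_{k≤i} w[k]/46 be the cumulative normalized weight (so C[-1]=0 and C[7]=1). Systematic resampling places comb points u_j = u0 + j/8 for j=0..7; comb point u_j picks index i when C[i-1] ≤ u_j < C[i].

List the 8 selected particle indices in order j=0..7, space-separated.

0 1 2 3 3 5 6 7

C = [2/23, 6/23, 10/23, 29/46, 15/23, 37/46, 39/46, 1]
j=0: u_0=29/480 ∈ [0, 2/23) → index 0
j=1: u_1=89/480 ∈ [2/23, 6/23) → index 1
j=2: u_2=149/480 ∈ [6/23, 10/23) → index 2
j=3: u_3=209/480 ∈ [10/23, 29/46) → index 3
j=4: u_4=269/480 ∈ [10/23, 29/46) → index 3
j=5: u_5=329/480 ∈ [15/23, 37/46) → index 5
j=6: u_6=389/480 ∈ [37/46, 39/46) → index 6
j=7: u_7=449/480 ∈ [39/46, 1) → index 7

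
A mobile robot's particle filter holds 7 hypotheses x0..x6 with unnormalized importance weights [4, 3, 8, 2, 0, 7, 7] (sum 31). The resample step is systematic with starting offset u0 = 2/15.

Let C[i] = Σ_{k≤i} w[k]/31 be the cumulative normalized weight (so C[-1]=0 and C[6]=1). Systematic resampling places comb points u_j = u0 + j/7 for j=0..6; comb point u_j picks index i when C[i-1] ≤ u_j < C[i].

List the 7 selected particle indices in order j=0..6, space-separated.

1 2 2 5 5 6 6

C = [4/31, 7/31, 15/31, 17/31, 17/31, 24/31, 1]
j=0: u_0=2/15 ∈ [4/31, 7/31) → index 1
j=1: u_1=29/105 ∈ [7/31, 15/31) → index 2
j=2: u_2=44/105 ∈ [7/31, 15/31) → index 2
j=3: u_3=59/105 ∈ [17/31, 24/31) → index 5
j=4: u_4=74/105 ∈ [17/31, 24/31) → index 5
j=5: u_5=89/105 ∈ [24/31, 1) → index 6
j=6: u_6=104/105 ∈ [24/31, 1) → index 6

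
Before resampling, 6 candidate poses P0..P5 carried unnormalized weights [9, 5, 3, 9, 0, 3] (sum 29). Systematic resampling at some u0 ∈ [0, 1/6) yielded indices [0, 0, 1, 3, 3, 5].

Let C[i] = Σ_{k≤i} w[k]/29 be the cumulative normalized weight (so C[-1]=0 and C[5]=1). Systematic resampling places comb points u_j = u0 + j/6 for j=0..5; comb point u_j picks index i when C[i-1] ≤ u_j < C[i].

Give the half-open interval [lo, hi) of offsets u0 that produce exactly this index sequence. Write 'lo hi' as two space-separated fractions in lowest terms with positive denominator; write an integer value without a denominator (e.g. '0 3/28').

5/58 25/174

C = [9/29, 14/29, 17/29, 26/29, 26/29, 1]
j=0 picked index 0: u0 ∈ [0, 9/29)
j=1 picked index 0: u0 ∈ [-1/6, 25/174)
j=2 picked index 1: u0 ∈ [-2/87, 13/87)
j=3 picked index 3: u0 ∈ [5/58, 23/58)
j=4 picked index 3: u0 ∈ [-7/87, 20/87)
j=5 picked index 5: u0 ∈ [11/174, 1/6)
intersection: [5/58, 25/174)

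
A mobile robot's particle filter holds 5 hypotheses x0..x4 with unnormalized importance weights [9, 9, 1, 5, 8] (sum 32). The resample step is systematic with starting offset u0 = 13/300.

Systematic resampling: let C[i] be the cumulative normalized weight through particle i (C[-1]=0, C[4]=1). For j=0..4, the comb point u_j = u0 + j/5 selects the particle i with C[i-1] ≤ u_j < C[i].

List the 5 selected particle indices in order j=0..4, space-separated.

C = [9/32, 9/16, 19/32, 3/4, 1]
j=0: u_0=13/300 ∈ [0, 9/32) → index 0
j=1: u_1=73/300 ∈ [0, 9/32) → index 0
j=2: u_2=133/300 ∈ [9/32, 9/16) → index 1
j=3: u_3=193/300 ∈ [19/32, 3/4) → index 3
j=4: u_4=253/300 ∈ [3/4, 1) → index 4

0 0 1 3 4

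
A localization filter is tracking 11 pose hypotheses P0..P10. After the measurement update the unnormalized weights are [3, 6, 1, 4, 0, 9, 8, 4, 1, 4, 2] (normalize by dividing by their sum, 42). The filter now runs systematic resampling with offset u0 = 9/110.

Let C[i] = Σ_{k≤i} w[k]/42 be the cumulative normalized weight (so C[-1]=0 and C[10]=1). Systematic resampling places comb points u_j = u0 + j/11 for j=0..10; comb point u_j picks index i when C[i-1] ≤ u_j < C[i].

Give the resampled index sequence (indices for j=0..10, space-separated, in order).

C = [1/14, 3/14, 5/21, 1/3, 1/3, 23/42, 31/42, 5/6, 6/7, 20/21, 1]
j=0: u_0=9/110 ∈ [1/14, 3/14) → index 1
j=1: u_1=19/110 ∈ [1/14, 3/14) → index 1
j=2: u_2=29/110 ∈ [5/21, 1/3) → index 3
j=3: u_3=39/110 ∈ [1/3, 23/42) → index 5
j=4: u_4=49/110 ∈ [1/3, 23/42) → index 5
j=5: u_5=59/110 ∈ [1/3, 23/42) → index 5
j=6: u_6=69/110 ∈ [23/42, 31/42) → index 6
j=7: u_7=79/110 ∈ [23/42, 31/42) → index 6
j=8: u_8=89/110 ∈ [31/42, 5/6) → index 7
j=9: u_9=9/10 ∈ [6/7, 20/21) → index 9
j=10: u_10=109/110 ∈ [20/21, 1) → index 10

1 1 3 5 5 5 6 6 7 9 10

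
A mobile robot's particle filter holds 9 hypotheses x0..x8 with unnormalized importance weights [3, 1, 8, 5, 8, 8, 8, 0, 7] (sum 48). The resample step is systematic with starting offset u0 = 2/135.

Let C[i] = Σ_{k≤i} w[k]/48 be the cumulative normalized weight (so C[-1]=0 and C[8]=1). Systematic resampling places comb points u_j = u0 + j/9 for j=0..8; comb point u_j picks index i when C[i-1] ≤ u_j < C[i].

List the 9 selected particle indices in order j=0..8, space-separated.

0 2 2 3 4 5 5 6 8

C = [1/16, 1/12, 1/4, 17/48, 25/48, 11/16, 41/48, 41/48, 1]
j=0: u_0=2/135 ∈ [0, 1/16) → index 0
j=1: u_1=17/135 ∈ [1/12, 1/4) → index 2
j=2: u_2=32/135 ∈ [1/12, 1/4) → index 2
j=3: u_3=47/135 ∈ [1/4, 17/48) → index 3
j=4: u_4=62/135 ∈ [17/48, 25/48) → index 4
j=5: u_5=77/135 ∈ [25/48, 11/16) → index 5
j=6: u_6=92/135 ∈ [25/48, 11/16) → index 5
j=7: u_7=107/135 ∈ [11/16, 41/48) → index 6
j=8: u_8=122/135 ∈ [41/48, 1) → index 8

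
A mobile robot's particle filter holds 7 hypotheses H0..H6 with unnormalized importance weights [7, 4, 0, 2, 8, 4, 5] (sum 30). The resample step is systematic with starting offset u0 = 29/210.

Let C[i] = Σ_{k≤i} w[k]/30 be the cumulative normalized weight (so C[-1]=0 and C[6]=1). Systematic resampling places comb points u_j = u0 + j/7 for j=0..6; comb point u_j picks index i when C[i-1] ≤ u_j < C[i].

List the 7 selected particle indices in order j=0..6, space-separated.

C = [7/30, 11/30, 11/30, 13/30, 7/10, 5/6, 1]
j=0: u_0=29/210 ∈ [0, 7/30) → index 0
j=1: u_1=59/210 ∈ [7/30, 11/30) → index 1
j=2: u_2=89/210 ∈ [11/30, 13/30) → index 3
j=3: u_3=17/30 ∈ [13/30, 7/10) → index 4
j=4: u_4=149/210 ∈ [7/10, 5/6) → index 5
j=5: u_5=179/210 ∈ [5/6, 1) → index 6
j=6: u_6=209/210 ∈ [5/6, 1) → index 6

0 1 3 4 5 6 6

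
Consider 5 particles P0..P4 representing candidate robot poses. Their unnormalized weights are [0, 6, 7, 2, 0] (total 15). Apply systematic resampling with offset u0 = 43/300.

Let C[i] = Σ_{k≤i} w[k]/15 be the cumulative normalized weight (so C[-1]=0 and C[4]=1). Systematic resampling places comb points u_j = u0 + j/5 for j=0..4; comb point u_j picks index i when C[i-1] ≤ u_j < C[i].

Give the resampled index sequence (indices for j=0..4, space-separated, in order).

1 1 2 2 3

C = [0, 2/5, 13/15, 1, 1]
j=0: u_0=43/300 ∈ [0, 2/5) → index 1
j=1: u_1=103/300 ∈ [0, 2/5) → index 1
j=2: u_2=163/300 ∈ [2/5, 13/15) → index 2
j=3: u_3=223/300 ∈ [2/5, 13/15) → index 2
j=4: u_4=283/300 ∈ [13/15, 1) → index 3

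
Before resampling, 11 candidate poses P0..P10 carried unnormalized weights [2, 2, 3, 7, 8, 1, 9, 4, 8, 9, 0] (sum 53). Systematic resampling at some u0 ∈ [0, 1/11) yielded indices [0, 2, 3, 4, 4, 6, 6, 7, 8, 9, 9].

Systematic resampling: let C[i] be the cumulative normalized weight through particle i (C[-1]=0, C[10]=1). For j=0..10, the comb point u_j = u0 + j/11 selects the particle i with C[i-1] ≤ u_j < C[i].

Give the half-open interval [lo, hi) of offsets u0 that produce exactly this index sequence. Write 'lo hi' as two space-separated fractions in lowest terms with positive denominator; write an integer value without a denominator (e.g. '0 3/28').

7/583 2/53

C = [2/53, 4/53, 7/53, 14/53, 22/53, 23/53, 32/53, 36/53, 44/53, 1, 1]
j=0 picked index 0: u0 ∈ [0, 2/53)
j=1 picked index 2: u0 ∈ [-9/583, 24/583)
j=2 picked index 3: u0 ∈ [-29/583, 48/583)
j=3 picked index 4: u0 ∈ [-5/583, 83/583)
j=4 picked index 4: u0 ∈ [-58/583, 30/583)
j=5 picked index 6: u0 ∈ [-12/583, 87/583)
j=6 picked index 6: u0 ∈ [-65/583, 34/583)
j=7 picked index 7: u0 ∈ [-19/583, 25/583)
j=8 picked index 8: u0 ∈ [-28/583, 60/583)
j=9 picked index 9: u0 ∈ [7/583, 2/11)
j=10 picked index 9: u0 ∈ [-46/583, 1/11)
intersection: [7/583, 2/53)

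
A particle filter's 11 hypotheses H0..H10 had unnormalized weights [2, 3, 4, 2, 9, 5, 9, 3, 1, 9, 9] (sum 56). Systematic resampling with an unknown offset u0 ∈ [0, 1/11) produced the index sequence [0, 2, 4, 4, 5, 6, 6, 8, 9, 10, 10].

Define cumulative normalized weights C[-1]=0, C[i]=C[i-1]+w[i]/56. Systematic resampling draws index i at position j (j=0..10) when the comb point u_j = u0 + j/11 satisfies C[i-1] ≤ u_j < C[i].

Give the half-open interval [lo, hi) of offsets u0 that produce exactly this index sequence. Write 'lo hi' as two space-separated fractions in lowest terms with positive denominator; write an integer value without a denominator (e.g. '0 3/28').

15/616 1/28

C = [1/28, 5/56, 9/56, 11/56, 5/14, 25/56, 17/28, 37/56, 19/28, 47/56, 1]
j=0 picked index 0: u0 ∈ [0, 1/28)
j=1 picked index 2: u0 ∈ [-1/616, 43/616)
j=2 picked index 4: u0 ∈ [9/616, 27/154)
j=3 picked index 4: u0 ∈ [-47/616, 13/154)
j=4 picked index 5: u0 ∈ [-1/154, 51/616)
j=5 picked index 6: u0 ∈ [-5/616, 47/308)
j=6 picked index 6: u0 ∈ [-61/616, 19/308)
j=7 picked index 8: u0 ∈ [15/616, 13/308)
j=8 picked index 9: u0 ∈ [-15/308, 69/616)
j=9 picked index 10: u0 ∈ [13/616, 2/11)
j=10 picked index 10: u0 ∈ [-43/616, 1/11)
intersection: [15/616, 1/28)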